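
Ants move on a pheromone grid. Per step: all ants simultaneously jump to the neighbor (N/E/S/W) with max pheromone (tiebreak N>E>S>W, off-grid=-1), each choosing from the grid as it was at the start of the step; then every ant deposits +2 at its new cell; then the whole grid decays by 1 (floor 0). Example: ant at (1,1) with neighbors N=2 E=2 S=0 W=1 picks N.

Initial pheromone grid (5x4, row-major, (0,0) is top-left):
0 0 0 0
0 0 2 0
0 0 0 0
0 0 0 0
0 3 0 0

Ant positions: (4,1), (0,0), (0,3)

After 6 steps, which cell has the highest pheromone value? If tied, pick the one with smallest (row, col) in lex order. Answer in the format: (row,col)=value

Step 1: ant0:(4,1)->N->(3,1) | ant1:(0,0)->E->(0,1) | ant2:(0,3)->S->(1,3)
  grid max=2 at (4,1)
Step 2: ant0:(3,1)->S->(4,1) | ant1:(0,1)->E->(0,2) | ant2:(1,3)->W->(1,2)
  grid max=3 at (4,1)
Step 3: ant0:(4,1)->N->(3,1) | ant1:(0,2)->S->(1,2) | ant2:(1,2)->N->(0,2)
  grid max=3 at (1,2)
Step 4: ant0:(3,1)->S->(4,1) | ant1:(1,2)->N->(0,2) | ant2:(0,2)->S->(1,2)
  grid max=4 at (1,2)
Step 5: ant0:(4,1)->N->(3,1) | ant1:(0,2)->S->(1,2) | ant2:(1,2)->N->(0,2)
  grid max=5 at (1,2)
Step 6: ant0:(3,1)->S->(4,1) | ant1:(1,2)->N->(0,2) | ant2:(0,2)->S->(1,2)
  grid max=6 at (1,2)
Final grid:
  0 0 5 0
  0 0 6 0
  0 0 0 0
  0 0 0 0
  0 3 0 0
Max pheromone 6 at (1,2)

Answer: (1,2)=6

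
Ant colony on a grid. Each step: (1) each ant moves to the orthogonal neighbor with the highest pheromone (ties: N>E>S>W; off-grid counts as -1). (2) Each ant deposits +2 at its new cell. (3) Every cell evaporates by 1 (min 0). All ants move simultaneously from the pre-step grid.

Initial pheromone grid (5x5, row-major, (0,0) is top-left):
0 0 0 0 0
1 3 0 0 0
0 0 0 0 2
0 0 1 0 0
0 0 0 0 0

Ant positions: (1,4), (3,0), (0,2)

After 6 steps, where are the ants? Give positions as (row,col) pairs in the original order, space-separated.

Step 1: ant0:(1,4)->S->(2,4) | ant1:(3,0)->N->(2,0) | ant2:(0,2)->E->(0,3)
  grid max=3 at (2,4)
Step 2: ant0:(2,4)->N->(1,4) | ant1:(2,0)->N->(1,0) | ant2:(0,3)->E->(0,4)
  grid max=2 at (2,4)
Step 3: ant0:(1,4)->S->(2,4) | ant1:(1,0)->E->(1,1) | ant2:(0,4)->S->(1,4)
  grid max=3 at (2,4)
Step 4: ant0:(2,4)->N->(1,4) | ant1:(1,1)->N->(0,1) | ant2:(1,4)->S->(2,4)
  grid max=4 at (2,4)
Step 5: ant0:(1,4)->S->(2,4) | ant1:(0,1)->S->(1,1) | ant2:(2,4)->N->(1,4)
  grid max=5 at (2,4)
Step 6: ant0:(2,4)->N->(1,4) | ant1:(1,1)->N->(0,1) | ant2:(1,4)->S->(2,4)
  grid max=6 at (2,4)

(1,4) (0,1) (2,4)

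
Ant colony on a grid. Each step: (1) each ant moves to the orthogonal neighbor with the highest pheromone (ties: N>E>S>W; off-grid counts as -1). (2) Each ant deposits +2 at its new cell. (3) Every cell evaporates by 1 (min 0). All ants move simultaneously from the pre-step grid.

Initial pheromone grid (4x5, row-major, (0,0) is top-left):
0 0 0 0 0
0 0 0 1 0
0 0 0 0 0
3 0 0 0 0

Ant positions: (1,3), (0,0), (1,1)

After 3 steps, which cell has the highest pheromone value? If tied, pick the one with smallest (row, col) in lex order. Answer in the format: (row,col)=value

Answer: (0,1)=5

Derivation:
Step 1: ant0:(1,3)->N->(0,3) | ant1:(0,0)->E->(0,1) | ant2:(1,1)->N->(0,1)
  grid max=3 at (0,1)
Step 2: ant0:(0,3)->E->(0,4) | ant1:(0,1)->E->(0,2) | ant2:(0,1)->E->(0,2)
  grid max=3 at (0,2)
Step 3: ant0:(0,4)->S->(1,4) | ant1:(0,2)->W->(0,1) | ant2:(0,2)->W->(0,1)
  grid max=5 at (0,1)
Final grid:
  0 5 2 0 0
  0 0 0 0 1
  0 0 0 0 0
  0 0 0 0 0
Max pheromone 5 at (0,1)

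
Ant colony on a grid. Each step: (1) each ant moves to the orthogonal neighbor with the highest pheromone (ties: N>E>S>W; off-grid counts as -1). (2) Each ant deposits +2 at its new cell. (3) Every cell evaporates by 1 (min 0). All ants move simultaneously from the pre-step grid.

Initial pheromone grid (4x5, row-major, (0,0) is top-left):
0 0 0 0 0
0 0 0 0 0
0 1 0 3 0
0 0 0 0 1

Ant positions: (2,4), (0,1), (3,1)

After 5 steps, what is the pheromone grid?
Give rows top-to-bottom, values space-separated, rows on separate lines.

After step 1: ants at (2,3),(0,2),(2,1)
  0 0 1 0 0
  0 0 0 0 0
  0 2 0 4 0
  0 0 0 0 0
After step 2: ants at (1,3),(0,3),(1,1)
  0 0 0 1 0
  0 1 0 1 0
  0 1 0 3 0
  0 0 0 0 0
After step 3: ants at (2,3),(1,3),(2,1)
  0 0 0 0 0
  0 0 0 2 0
  0 2 0 4 0
  0 0 0 0 0
After step 4: ants at (1,3),(2,3),(1,1)
  0 0 0 0 0
  0 1 0 3 0
  0 1 0 5 0
  0 0 0 0 0
After step 5: ants at (2,3),(1,3),(2,1)
  0 0 0 0 0
  0 0 0 4 0
  0 2 0 6 0
  0 0 0 0 0

0 0 0 0 0
0 0 0 4 0
0 2 0 6 0
0 0 0 0 0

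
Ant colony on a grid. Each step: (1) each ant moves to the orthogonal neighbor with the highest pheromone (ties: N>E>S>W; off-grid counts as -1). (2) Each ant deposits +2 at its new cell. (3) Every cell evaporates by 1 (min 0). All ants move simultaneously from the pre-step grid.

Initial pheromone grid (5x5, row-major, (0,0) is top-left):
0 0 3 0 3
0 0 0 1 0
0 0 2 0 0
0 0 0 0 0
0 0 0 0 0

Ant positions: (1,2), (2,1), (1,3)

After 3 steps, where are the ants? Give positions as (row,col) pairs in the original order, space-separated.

Step 1: ant0:(1,2)->N->(0,2) | ant1:(2,1)->E->(2,2) | ant2:(1,3)->N->(0,3)
  grid max=4 at (0,2)
Step 2: ant0:(0,2)->E->(0,3) | ant1:(2,2)->N->(1,2) | ant2:(0,3)->W->(0,2)
  grid max=5 at (0,2)
Step 3: ant0:(0,3)->W->(0,2) | ant1:(1,2)->N->(0,2) | ant2:(0,2)->E->(0,3)
  grid max=8 at (0,2)

(0,2) (0,2) (0,3)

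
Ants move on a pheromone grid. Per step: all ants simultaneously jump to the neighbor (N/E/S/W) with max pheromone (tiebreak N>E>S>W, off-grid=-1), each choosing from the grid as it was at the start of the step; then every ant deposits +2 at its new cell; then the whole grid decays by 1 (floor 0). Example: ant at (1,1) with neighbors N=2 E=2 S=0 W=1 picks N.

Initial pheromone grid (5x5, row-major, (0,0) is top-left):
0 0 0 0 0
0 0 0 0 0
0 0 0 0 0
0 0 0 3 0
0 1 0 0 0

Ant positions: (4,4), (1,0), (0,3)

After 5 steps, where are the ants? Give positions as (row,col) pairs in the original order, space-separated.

Step 1: ant0:(4,4)->N->(3,4) | ant1:(1,0)->N->(0,0) | ant2:(0,3)->E->(0,4)
  grid max=2 at (3,3)
Step 2: ant0:(3,4)->W->(3,3) | ant1:(0,0)->E->(0,1) | ant2:(0,4)->S->(1,4)
  grid max=3 at (3,3)
Step 3: ant0:(3,3)->N->(2,3) | ant1:(0,1)->E->(0,2) | ant2:(1,4)->N->(0,4)
  grid max=2 at (3,3)
Step 4: ant0:(2,3)->S->(3,3) | ant1:(0,2)->E->(0,3) | ant2:(0,4)->S->(1,4)
  grid max=3 at (3,3)
Step 5: ant0:(3,3)->N->(2,3) | ant1:(0,3)->E->(0,4) | ant2:(1,4)->N->(0,4)
  grid max=3 at (0,4)

(2,3) (0,4) (0,4)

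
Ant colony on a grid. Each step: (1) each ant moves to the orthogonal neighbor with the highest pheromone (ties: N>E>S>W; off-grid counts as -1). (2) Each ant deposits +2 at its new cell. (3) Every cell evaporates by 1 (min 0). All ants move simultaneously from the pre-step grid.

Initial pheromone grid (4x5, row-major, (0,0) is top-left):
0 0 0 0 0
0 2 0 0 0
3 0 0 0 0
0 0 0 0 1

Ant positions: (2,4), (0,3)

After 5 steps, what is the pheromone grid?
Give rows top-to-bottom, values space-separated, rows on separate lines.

After step 1: ants at (3,4),(0,4)
  0 0 0 0 1
  0 1 0 0 0
  2 0 0 0 0
  0 0 0 0 2
After step 2: ants at (2,4),(1,4)
  0 0 0 0 0
  0 0 0 0 1
  1 0 0 0 1
  0 0 0 0 1
After step 3: ants at (1,4),(2,4)
  0 0 0 0 0
  0 0 0 0 2
  0 0 0 0 2
  0 0 0 0 0
After step 4: ants at (2,4),(1,4)
  0 0 0 0 0
  0 0 0 0 3
  0 0 0 0 3
  0 0 0 0 0
After step 5: ants at (1,4),(2,4)
  0 0 0 0 0
  0 0 0 0 4
  0 0 0 0 4
  0 0 0 0 0

0 0 0 0 0
0 0 0 0 4
0 0 0 0 4
0 0 0 0 0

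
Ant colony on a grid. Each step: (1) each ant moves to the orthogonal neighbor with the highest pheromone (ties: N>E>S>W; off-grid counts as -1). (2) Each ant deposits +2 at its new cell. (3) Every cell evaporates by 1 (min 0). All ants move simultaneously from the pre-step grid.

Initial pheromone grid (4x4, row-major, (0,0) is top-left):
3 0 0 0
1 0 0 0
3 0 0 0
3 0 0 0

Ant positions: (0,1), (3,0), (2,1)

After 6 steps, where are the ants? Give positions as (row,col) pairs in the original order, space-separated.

Step 1: ant0:(0,1)->W->(0,0) | ant1:(3,0)->N->(2,0) | ant2:(2,1)->W->(2,0)
  grid max=6 at (2,0)
Step 2: ant0:(0,0)->E->(0,1) | ant1:(2,0)->S->(3,0) | ant2:(2,0)->S->(3,0)
  grid max=5 at (2,0)
Step 3: ant0:(0,1)->W->(0,0) | ant1:(3,0)->N->(2,0) | ant2:(3,0)->N->(2,0)
  grid max=8 at (2,0)
Step 4: ant0:(0,0)->E->(0,1) | ant1:(2,0)->S->(3,0) | ant2:(2,0)->S->(3,0)
  grid max=7 at (2,0)
Step 5: ant0:(0,1)->W->(0,0) | ant1:(3,0)->N->(2,0) | ant2:(3,0)->N->(2,0)
  grid max=10 at (2,0)
Step 6: ant0:(0,0)->E->(0,1) | ant1:(2,0)->S->(3,0) | ant2:(2,0)->S->(3,0)
  grid max=9 at (2,0)

(0,1) (3,0) (3,0)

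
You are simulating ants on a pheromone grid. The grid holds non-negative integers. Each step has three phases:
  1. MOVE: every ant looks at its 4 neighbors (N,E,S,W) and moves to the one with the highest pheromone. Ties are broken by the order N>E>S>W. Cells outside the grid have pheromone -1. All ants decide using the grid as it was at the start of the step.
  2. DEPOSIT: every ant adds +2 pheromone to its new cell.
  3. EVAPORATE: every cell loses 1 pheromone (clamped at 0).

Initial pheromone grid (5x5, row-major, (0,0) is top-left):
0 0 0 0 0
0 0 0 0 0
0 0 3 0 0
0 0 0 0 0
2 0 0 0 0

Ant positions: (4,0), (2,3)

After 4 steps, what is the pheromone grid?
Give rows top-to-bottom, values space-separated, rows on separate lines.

After step 1: ants at (3,0),(2,2)
  0 0 0 0 0
  0 0 0 0 0
  0 0 4 0 0
  1 0 0 0 0
  1 0 0 0 0
After step 2: ants at (4,0),(1,2)
  0 0 0 0 0
  0 0 1 0 0
  0 0 3 0 0
  0 0 0 0 0
  2 0 0 0 0
After step 3: ants at (3,0),(2,2)
  0 0 0 0 0
  0 0 0 0 0
  0 0 4 0 0
  1 0 0 0 0
  1 0 0 0 0
After step 4: ants at (4,0),(1,2)
  0 0 0 0 0
  0 0 1 0 0
  0 0 3 0 0
  0 0 0 0 0
  2 0 0 0 0

0 0 0 0 0
0 0 1 0 0
0 0 3 0 0
0 0 0 0 0
2 0 0 0 0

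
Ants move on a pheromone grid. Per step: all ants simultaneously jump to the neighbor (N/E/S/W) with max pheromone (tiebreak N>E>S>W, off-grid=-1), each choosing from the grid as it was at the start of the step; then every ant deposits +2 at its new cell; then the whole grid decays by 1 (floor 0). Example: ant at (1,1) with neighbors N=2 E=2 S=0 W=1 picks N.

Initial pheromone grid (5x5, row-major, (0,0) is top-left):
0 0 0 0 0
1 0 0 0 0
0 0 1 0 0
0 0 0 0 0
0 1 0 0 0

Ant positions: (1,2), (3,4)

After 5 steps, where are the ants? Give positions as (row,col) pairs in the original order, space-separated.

Step 1: ant0:(1,2)->S->(2,2) | ant1:(3,4)->N->(2,4)
  grid max=2 at (2,2)
Step 2: ant0:(2,2)->N->(1,2) | ant1:(2,4)->N->(1,4)
  grid max=1 at (1,2)
Step 3: ant0:(1,2)->S->(2,2) | ant1:(1,4)->N->(0,4)
  grid max=2 at (2,2)
Step 4: ant0:(2,2)->N->(1,2) | ant1:(0,4)->S->(1,4)
  grid max=1 at (1,2)
Step 5: ant0:(1,2)->S->(2,2) | ant1:(1,4)->N->(0,4)
  grid max=2 at (2,2)

(2,2) (0,4)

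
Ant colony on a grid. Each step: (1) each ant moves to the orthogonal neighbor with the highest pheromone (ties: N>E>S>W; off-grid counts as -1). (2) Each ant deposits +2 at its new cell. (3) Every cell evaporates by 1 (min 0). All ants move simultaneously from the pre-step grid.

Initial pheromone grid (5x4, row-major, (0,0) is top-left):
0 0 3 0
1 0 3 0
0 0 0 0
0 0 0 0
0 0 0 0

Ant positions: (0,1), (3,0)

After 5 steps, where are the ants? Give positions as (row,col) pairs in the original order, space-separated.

Step 1: ant0:(0,1)->E->(0,2) | ant1:(3,0)->N->(2,0)
  grid max=4 at (0,2)
Step 2: ant0:(0,2)->S->(1,2) | ant1:(2,0)->N->(1,0)
  grid max=3 at (0,2)
Step 3: ant0:(1,2)->N->(0,2) | ant1:(1,0)->N->(0,0)
  grid max=4 at (0,2)
Step 4: ant0:(0,2)->S->(1,2) | ant1:(0,0)->E->(0,1)
  grid max=3 at (0,2)
Step 5: ant0:(1,2)->N->(0,2) | ant1:(0,1)->E->(0,2)
  grid max=6 at (0,2)

(0,2) (0,2)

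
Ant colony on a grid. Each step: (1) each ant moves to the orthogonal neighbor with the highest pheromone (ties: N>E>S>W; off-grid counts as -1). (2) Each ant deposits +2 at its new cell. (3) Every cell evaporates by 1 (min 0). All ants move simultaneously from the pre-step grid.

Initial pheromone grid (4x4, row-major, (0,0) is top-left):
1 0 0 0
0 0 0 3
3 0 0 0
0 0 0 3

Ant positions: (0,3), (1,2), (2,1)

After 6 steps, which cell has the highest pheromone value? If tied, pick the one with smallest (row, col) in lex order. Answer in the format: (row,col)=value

Answer: (1,3)=9

Derivation:
Step 1: ant0:(0,3)->S->(1,3) | ant1:(1,2)->E->(1,3) | ant2:(2,1)->W->(2,0)
  grid max=6 at (1,3)
Step 2: ant0:(1,3)->N->(0,3) | ant1:(1,3)->N->(0,3) | ant2:(2,0)->N->(1,0)
  grid max=5 at (1,3)
Step 3: ant0:(0,3)->S->(1,3) | ant1:(0,3)->S->(1,3) | ant2:(1,0)->S->(2,0)
  grid max=8 at (1,3)
Step 4: ant0:(1,3)->N->(0,3) | ant1:(1,3)->N->(0,3) | ant2:(2,0)->N->(1,0)
  grid max=7 at (1,3)
Step 5: ant0:(0,3)->S->(1,3) | ant1:(0,3)->S->(1,3) | ant2:(1,0)->S->(2,0)
  grid max=10 at (1,3)
Step 6: ant0:(1,3)->N->(0,3) | ant1:(1,3)->N->(0,3) | ant2:(2,0)->N->(1,0)
  grid max=9 at (1,3)
Final grid:
  0 0 0 7
  1 0 0 9
  3 0 0 0
  0 0 0 0
Max pheromone 9 at (1,3)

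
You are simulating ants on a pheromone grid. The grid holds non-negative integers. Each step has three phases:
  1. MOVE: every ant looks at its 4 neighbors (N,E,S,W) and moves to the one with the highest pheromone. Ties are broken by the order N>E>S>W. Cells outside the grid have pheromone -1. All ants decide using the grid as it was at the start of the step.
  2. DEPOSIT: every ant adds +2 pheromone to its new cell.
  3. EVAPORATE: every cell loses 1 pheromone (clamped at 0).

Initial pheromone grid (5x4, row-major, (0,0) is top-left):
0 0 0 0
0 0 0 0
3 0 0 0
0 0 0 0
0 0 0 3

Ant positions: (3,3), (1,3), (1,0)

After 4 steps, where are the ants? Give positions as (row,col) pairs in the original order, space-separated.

Step 1: ant0:(3,3)->S->(4,3) | ant1:(1,3)->N->(0,3) | ant2:(1,0)->S->(2,0)
  grid max=4 at (2,0)
Step 2: ant0:(4,3)->N->(3,3) | ant1:(0,3)->S->(1,3) | ant2:(2,0)->N->(1,0)
  grid max=3 at (2,0)
Step 3: ant0:(3,3)->S->(4,3) | ant1:(1,3)->N->(0,3) | ant2:(1,0)->S->(2,0)
  grid max=4 at (2,0)
Step 4: ant0:(4,3)->N->(3,3) | ant1:(0,3)->S->(1,3) | ant2:(2,0)->N->(1,0)
  grid max=3 at (2,0)

(3,3) (1,3) (1,0)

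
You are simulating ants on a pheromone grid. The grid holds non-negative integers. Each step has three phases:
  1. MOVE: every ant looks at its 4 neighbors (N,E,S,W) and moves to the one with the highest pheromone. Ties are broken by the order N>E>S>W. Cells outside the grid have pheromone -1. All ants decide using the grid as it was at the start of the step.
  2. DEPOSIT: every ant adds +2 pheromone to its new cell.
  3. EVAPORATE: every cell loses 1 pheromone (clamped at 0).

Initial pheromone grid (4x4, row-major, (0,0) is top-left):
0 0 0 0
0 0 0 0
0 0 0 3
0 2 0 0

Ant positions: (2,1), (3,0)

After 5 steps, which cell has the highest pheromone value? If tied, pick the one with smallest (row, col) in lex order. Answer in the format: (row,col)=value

Answer: (3,1)=9

Derivation:
Step 1: ant0:(2,1)->S->(3,1) | ant1:(3,0)->E->(3,1)
  grid max=5 at (3,1)
Step 2: ant0:(3,1)->N->(2,1) | ant1:(3,1)->N->(2,1)
  grid max=4 at (3,1)
Step 3: ant0:(2,1)->S->(3,1) | ant1:(2,1)->S->(3,1)
  grid max=7 at (3,1)
Step 4: ant0:(3,1)->N->(2,1) | ant1:(3,1)->N->(2,1)
  grid max=6 at (3,1)
Step 5: ant0:(2,1)->S->(3,1) | ant1:(2,1)->S->(3,1)
  grid max=9 at (3,1)
Final grid:
  0 0 0 0
  0 0 0 0
  0 4 0 0
  0 9 0 0
Max pheromone 9 at (3,1)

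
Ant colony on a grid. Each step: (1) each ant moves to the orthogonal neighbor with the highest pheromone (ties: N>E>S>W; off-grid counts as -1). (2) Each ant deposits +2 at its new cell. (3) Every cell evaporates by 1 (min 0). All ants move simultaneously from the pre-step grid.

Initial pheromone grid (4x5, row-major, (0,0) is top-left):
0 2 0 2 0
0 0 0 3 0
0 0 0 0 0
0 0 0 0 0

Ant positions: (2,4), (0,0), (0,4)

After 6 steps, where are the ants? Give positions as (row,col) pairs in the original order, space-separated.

Step 1: ant0:(2,4)->N->(1,4) | ant1:(0,0)->E->(0,1) | ant2:(0,4)->W->(0,3)
  grid max=3 at (0,1)
Step 2: ant0:(1,4)->W->(1,3) | ant1:(0,1)->E->(0,2) | ant2:(0,3)->S->(1,3)
  grid max=5 at (1,3)
Step 3: ant0:(1,3)->N->(0,3) | ant1:(0,2)->E->(0,3) | ant2:(1,3)->N->(0,3)
  grid max=7 at (0,3)
Step 4: ant0:(0,3)->S->(1,3) | ant1:(0,3)->S->(1,3) | ant2:(0,3)->S->(1,3)
  grid max=9 at (1,3)
Step 5: ant0:(1,3)->N->(0,3) | ant1:(1,3)->N->(0,3) | ant2:(1,3)->N->(0,3)
  grid max=11 at (0,3)
Step 6: ant0:(0,3)->S->(1,3) | ant1:(0,3)->S->(1,3) | ant2:(0,3)->S->(1,3)
  grid max=13 at (1,3)

(1,3) (1,3) (1,3)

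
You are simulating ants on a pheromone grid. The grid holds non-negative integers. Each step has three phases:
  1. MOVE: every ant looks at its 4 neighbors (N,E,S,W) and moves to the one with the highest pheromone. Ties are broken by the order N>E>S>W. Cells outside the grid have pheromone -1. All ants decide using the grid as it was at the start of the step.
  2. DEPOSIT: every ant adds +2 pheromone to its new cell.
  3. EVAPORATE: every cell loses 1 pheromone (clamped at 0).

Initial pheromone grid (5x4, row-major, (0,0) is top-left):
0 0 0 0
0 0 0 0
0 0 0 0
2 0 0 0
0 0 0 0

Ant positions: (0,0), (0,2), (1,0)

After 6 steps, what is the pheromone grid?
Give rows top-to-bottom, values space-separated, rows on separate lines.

After step 1: ants at (0,1),(0,3),(0,0)
  1 1 0 1
  0 0 0 0
  0 0 0 0
  1 0 0 0
  0 0 0 0
After step 2: ants at (0,0),(1,3),(0,1)
  2 2 0 0
  0 0 0 1
  0 0 0 0
  0 0 0 0
  0 0 0 0
After step 3: ants at (0,1),(0,3),(0,0)
  3 3 0 1
  0 0 0 0
  0 0 0 0
  0 0 0 0
  0 0 0 0
After step 4: ants at (0,0),(1,3),(0,1)
  4 4 0 0
  0 0 0 1
  0 0 0 0
  0 0 0 0
  0 0 0 0
After step 5: ants at (0,1),(0,3),(0,0)
  5 5 0 1
  0 0 0 0
  0 0 0 0
  0 0 0 0
  0 0 0 0
After step 6: ants at (0,0),(1,3),(0,1)
  6 6 0 0
  0 0 0 1
  0 0 0 0
  0 0 0 0
  0 0 0 0

6 6 0 0
0 0 0 1
0 0 0 0
0 0 0 0
0 0 0 0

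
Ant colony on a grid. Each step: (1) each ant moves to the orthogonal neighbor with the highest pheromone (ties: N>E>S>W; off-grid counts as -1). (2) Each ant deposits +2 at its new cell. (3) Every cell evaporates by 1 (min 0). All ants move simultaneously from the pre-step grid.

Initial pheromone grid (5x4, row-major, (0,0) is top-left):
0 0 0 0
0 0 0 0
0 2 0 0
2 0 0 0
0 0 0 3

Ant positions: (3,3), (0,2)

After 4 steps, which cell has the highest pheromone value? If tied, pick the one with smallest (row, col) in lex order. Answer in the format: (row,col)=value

Step 1: ant0:(3,3)->S->(4,3) | ant1:(0,2)->E->(0,3)
  grid max=4 at (4,3)
Step 2: ant0:(4,3)->N->(3,3) | ant1:(0,3)->S->(1,3)
  grid max=3 at (4,3)
Step 3: ant0:(3,3)->S->(4,3) | ant1:(1,3)->N->(0,3)
  grid max=4 at (4,3)
Step 4: ant0:(4,3)->N->(3,3) | ant1:(0,3)->S->(1,3)
  grid max=3 at (4,3)
Final grid:
  0 0 0 0
  0 0 0 1
  0 0 0 0
  0 0 0 1
  0 0 0 3
Max pheromone 3 at (4,3)

Answer: (4,3)=3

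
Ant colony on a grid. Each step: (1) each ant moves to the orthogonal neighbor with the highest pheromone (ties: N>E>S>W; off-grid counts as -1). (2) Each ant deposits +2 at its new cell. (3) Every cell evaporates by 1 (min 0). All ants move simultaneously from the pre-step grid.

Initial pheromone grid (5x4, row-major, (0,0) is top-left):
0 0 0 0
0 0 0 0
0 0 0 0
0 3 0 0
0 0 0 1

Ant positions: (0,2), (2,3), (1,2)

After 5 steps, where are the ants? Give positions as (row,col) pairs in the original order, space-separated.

Step 1: ant0:(0,2)->E->(0,3) | ant1:(2,3)->N->(1,3) | ant2:(1,2)->N->(0,2)
  grid max=2 at (3,1)
Step 2: ant0:(0,3)->S->(1,3) | ant1:(1,3)->N->(0,3) | ant2:(0,2)->E->(0,3)
  grid max=4 at (0,3)
Step 3: ant0:(1,3)->N->(0,3) | ant1:(0,3)->S->(1,3) | ant2:(0,3)->S->(1,3)
  grid max=5 at (0,3)
Step 4: ant0:(0,3)->S->(1,3) | ant1:(1,3)->N->(0,3) | ant2:(1,3)->N->(0,3)
  grid max=8 at (0,3)
Step 5: ant0:(1,3)->N->(0,3) | ant1:(0,3)->S->(1,3) | ant2:(0,3)->S->(1,3)
  grid max=9 at (0,3)

(0,3) (1,3) (1,3)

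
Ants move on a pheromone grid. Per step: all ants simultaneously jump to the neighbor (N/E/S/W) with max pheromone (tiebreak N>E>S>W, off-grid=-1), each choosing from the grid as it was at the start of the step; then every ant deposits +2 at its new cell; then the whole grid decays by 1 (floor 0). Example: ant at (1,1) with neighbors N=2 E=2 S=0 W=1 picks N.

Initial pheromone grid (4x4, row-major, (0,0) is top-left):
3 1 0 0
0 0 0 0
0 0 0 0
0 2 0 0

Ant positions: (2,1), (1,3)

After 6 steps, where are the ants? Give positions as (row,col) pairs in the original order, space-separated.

Step 1: ant0:(2,1)->S->(3,1) | ant1:(1,3)->N->(0,3)
  grid max=3 at (3,1)
Step 2: ant0:(3,1)->N->(2,1) | ant1:(0,3)->S->(1,3)
  grid max=2 at (3,1)
Step 3: ant0:(2,1)->S->(3,1) | ant1:(1,3)->N->(0,3)
  grid max=3 at (3,1)
Step 4: ant0:(3,1)->N->(2,1) | ant1:(0,3)->S->(1,3)
  grid max=2 at (3,1)
Step 5: ant0:(2,1)->S->(3,1) | ant1:(1,3)->N->(0,3)
  grid max=3 at (3,1)
Step 6: ant0:(3,1)->N->(2,1) | ant1:(0,3)->S->(1,3)
  grid max=2 at (3,1)

(2,1) (1,3)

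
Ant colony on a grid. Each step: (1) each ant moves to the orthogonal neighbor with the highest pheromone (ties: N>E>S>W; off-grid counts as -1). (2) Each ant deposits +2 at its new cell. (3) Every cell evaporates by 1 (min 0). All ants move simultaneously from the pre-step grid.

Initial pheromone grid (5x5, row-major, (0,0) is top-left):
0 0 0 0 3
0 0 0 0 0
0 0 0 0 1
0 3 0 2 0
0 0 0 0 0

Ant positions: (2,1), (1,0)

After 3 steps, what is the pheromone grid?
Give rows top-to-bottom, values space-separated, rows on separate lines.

After step 1: ants at (3,1),(0,0)
  1 0 0 0 2
  0 0 0 0 0
  0 0 0 0 0
  0 4 0 1 0
  0 0 0 0 0
After step 2: ants at (2,1),(0,1)
  0 1 0 0 1
  0 0 0 0 0
  0 1 0 0 0
  0 3 0 0 0
  0 0 0 0 0
After step 3: ants at (3,1),(0,2)
  0 0 1 0 0
  0 0 0 0 0
  0 0 0 0 0
  0 4 0 0 0
  0 0 0 0 0

0 0 1 0 0
0 0 0 0 0
0 0 0 0 0
0 4 0 0 0
0 0 0 0 0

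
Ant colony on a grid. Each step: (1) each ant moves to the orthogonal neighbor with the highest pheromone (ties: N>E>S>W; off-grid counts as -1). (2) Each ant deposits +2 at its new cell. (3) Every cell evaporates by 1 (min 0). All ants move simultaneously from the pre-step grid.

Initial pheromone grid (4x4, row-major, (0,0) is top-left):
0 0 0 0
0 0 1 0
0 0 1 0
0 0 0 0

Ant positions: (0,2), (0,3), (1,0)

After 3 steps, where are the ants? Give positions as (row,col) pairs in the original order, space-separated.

Step 1: ant0:(0,2)->S->(1,2) | ant1:(0,3)->S->(1,3) | ant2:(1,0)->N->(0,0)
  grid max=2 at (1,2)
Step 2: ant0:(1,2)->E->(1,3) | ant1:(1,3)->W->(1,2) | ant2:(0,0)->E->(0,1)
  grid max=3 at (1,2)
Step 3: ant0:(1,3)->W->(1,2) | ant1:(1,2)->E->(1,3) | ant2:(0,1)->E->(0,2)
  grid max=4 at (1,2)

(1,2) (1,3) (0,2)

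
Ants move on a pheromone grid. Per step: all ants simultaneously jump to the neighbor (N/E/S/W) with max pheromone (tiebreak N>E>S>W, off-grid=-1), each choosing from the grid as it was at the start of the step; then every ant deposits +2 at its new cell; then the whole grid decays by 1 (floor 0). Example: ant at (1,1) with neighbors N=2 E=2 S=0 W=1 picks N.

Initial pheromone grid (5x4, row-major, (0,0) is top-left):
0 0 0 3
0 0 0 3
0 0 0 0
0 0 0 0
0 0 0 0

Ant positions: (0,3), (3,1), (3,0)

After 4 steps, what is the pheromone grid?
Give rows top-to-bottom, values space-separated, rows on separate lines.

After step 1: ants at (1,3),(2,1),(2,0)
  0 0 0 2
  0 0 0 4
  1 1 0 0
  0 0 0 0
  0 0 0 0
After step 2: ants at (0,3),(2,0),(2,1)
  0 0 0 3
  0 0 0 3
  2 2 0 0
  0 0 0 0
  0 0 0 0
After step 3: ants at (1,3),(2,1),(2,0)
  0 0 0 2
  0 0 0 4
  3 3 0 0
  0 0 0 0
  0 0 0 0
After step 4: ants at (0,3),(2,0),(2,1)
  0 0 0 3
  0 0 0 3
  4 4 0 0
  0 0 0 0
  0 0 0 0

0 0 0 3
0 0 0 3
4 4 0 0
0 0 0 0
0 0 0 0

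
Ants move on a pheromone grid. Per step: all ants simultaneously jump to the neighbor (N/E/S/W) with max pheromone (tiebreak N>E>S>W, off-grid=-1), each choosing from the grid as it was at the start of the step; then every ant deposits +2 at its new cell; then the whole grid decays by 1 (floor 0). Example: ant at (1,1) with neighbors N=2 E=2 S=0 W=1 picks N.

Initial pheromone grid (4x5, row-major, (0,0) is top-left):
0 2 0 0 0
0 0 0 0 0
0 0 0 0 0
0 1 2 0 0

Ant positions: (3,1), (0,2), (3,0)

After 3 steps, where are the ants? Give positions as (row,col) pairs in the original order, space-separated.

Step 1: ant0:(3,1)->E->(3,2) | ant1:(0,2)->W->(0,1) | ant2:(3,0)->E->(3,1)
  grid max=3 at (0,1)
Step 2: ant0:(3,2)->W->(3,1) | ant1:(0,1)->E->(0,2) | ant2:(3,1)->E->(3,2)
  grid max=4 at (3,2)
Step 3: ant0:(3,1)->E->(3,2) | ant1:(0,2)->W->(0,1) | ant2:(3,2)->W->(3,1)
  grid max=5 at (3,2)

(3,2) (0,1) (3,1)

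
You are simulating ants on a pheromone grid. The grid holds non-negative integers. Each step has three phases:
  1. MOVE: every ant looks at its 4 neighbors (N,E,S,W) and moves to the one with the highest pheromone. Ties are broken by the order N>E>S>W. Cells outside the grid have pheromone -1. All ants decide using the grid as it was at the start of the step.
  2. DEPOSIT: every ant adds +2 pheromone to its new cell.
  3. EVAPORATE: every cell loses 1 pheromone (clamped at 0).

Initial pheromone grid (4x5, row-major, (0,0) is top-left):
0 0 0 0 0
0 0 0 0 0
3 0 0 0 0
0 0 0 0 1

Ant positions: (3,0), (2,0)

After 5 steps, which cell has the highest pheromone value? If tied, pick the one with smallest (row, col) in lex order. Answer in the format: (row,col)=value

Answer: (2,0)=8

Derivation:
Step 1: ant0:(3,0)->N->(2,0) | ant1:(2,0)->N->(1,0)
  grid max=4 at (2,0)
Step 2: ant0:(2,0)->N->(1,0) | ant1:(1,0)->S->(2,0)
  grid max=5 at (2,0)
Step 3: ant0:(1,0)->S->(2,0) | ant1:(2,0)->N->(1,0)
  grid max=6 at (2,0)
Step 4: ant0:(2,0)->N->(1,0) | ant1:(1,0)->S->(2,0)
  grid max=7 at (2,0)
Step 5: ant0:(1,0)->S->(2,0) | ant1:(2,0)->N->(1,0)
  grid max=8 at (2,0)
Final grid:
  0 0 0 0 0
  5 0 0 0 0
  8 0 0 0 0
  0 0 0 0 0
Max pheromone 8 at (2,0)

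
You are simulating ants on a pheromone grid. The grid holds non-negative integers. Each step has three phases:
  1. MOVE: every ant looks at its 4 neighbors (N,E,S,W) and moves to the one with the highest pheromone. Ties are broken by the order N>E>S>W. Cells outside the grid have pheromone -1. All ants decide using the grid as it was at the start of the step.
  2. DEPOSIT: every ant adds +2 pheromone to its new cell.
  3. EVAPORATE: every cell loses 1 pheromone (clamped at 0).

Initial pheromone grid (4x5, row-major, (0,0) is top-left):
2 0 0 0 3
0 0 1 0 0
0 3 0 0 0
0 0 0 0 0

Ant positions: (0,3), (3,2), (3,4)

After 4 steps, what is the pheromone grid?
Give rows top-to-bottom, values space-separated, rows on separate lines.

After step 1: ants at (0,4),(2,2),(2,4)
  1 0 0 0 4
  0 0 0 0 0
  0 2 1 0 1
  0 0 0 0 0
After step 2: ants at (1,4),(2,1),(1,4)
  0 0 0 0 3
  0 0 0 0 3
  0 3 0 0 0
  0 0 0 0 0
After step 3: ants at (0,4),(1,1),(0,4)
  0 0 0 0 6
  0 1 0 0 2
  0 2 0 0 0
  0 0 0 0 0
After step 4: ants at (1,4),(2,1),(1,4)
  0 0 0 0 5
  0 0 0 0 5
  0 3 0 0 0
  0 0 0 0 0

0 0 0 0 5
0 0 0 0 5
0 3 0 0 0
0 0 0 0 0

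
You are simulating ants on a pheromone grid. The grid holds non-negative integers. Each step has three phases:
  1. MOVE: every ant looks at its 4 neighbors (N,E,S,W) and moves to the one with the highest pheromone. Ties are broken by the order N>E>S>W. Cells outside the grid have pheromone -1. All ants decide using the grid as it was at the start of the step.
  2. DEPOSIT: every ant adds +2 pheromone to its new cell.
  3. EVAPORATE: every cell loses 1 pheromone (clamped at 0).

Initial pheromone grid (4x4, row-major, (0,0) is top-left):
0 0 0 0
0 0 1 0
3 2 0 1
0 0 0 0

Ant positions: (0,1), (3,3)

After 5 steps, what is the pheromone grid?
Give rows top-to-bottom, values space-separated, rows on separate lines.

After step 1: ants at (0,2),(2,3)
  0 0 1 0
  0 0 0 0
  2 1 0 2
  0 0 0 0
After step 2: ants at (0,3),(1,3)
  0 0 0 1
  0 0 0 1
  1 0 0 1
  0 0 0 0
After step 3: ants at (1,3),(0,3)
  0 0 0 2
  0 0 0 2
  0 0 0 0
  0 0 0 0
After step 4: ants at (0,3),(1,3)
  0 0 0 3
  0 0 0 3
  0 0 0 0
  0 0 0 0
After step 5: ants at (1,3),(0,3)
  0 0 0 4
  0 0 0 4
  0 0 0 0
  0 0 0 0

0 0 0 4
0 0 0 4
0 0 0 0
0 0 0 0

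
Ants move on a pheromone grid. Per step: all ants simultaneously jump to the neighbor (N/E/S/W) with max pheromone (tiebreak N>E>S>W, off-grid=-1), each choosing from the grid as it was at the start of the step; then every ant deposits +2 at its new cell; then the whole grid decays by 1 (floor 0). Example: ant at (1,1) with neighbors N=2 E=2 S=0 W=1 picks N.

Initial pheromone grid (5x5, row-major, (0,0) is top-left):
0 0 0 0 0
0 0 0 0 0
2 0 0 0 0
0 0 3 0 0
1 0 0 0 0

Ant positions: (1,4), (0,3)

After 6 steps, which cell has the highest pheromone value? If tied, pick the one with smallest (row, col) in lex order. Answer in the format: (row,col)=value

Answer: (1,4)=7

Derivation:
Step 1: ant0:(1,4)->N->(0,4) | ant1:(0,3)->E->(0,4)
  grid max=3 at (0,4)
Step 2: ant0:(0,4)->S->(1,4) | ant1:(0,4)->S->(1,4)
  grid max=3 at (1,4)
Step 3: ant0:(1,4)->N->(0,4) | ant1:(1,4)->N->(0,4)
  grid max=5 at (0,4)
Step 4: ant0:(0,4)->S->(1,4) | ant1:(0,4)->S->(1,4)
  grid max=5 at (1,4)
Step 5: ant0:(1,4)->N->(0,4) | ant1:(1,4)->N->(0,4)
  grid max=7 at (0,4)
Step 6: ant0:(0,4)->S->(1,4) | ant1:(0,4)->S->(1,4)
  grid max=7 at (1,4)
Final grid:
  0 0 0 0 6
  0 0 0 0 7
  0 0 0 0 0
  0 0 0 0 0
  0 0 0 0 0
Max pheromone 7 at (1,4)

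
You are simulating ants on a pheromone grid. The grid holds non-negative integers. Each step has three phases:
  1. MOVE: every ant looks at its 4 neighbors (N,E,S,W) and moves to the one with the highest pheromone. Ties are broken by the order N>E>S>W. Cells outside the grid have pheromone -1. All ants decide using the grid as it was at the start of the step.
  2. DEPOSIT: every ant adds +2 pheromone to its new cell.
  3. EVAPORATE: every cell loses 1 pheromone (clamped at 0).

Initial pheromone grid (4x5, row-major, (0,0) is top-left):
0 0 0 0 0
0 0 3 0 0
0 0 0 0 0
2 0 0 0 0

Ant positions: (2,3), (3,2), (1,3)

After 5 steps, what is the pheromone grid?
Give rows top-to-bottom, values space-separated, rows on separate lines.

After step 1: ants at (1,3),(2,2),(1,2)
  0 0 0 0 0
  0 0 4 1 0
  0 0 1 0 0
  1 0 0 0 0
After step 2: ants at (1,2),(1,2),(1,3)
  0 0 0 0 0
  0 0 7 2 0
  0 0 0 0 0
  0 0 0 0 0
After step 3: ants at (1,3),(1,3),(1,2)
  0 0 0 0 0
  0 0 8 5 0
  0 0 0 0 0
  0 0 0 0 0
After step 4: ants at (1,2),(1,2),(1,3)
  0 0 0 0 0
  0 0 11 6 0
  0 0 0 0 0
  0 0 0 0 0
After step 5: ants at (1,3),(1,3),(1,2)
  0 0 0 0 0
  0 0 12 9 0
  0 0 0 0 0
  0 0 0 0 0

0 0 0 0 0
0 0 12 9 0
0 0 0 0 0
0 0 0 0 0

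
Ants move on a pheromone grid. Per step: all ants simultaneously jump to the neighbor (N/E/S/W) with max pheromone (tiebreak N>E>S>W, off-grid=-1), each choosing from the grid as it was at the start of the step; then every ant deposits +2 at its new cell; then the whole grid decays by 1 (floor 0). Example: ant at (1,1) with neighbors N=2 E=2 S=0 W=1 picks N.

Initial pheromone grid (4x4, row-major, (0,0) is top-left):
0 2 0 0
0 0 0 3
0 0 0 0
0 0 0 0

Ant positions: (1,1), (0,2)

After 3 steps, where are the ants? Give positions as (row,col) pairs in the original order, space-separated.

Step 1: ant0:(1,1)->N->(0,1) | ant1:(0,2)->W->(0,1)
  grid max=5 at (0,1)
Step 2: ant0:(0,1)->E->(0,2) | ant1:(0,1)->E->(0,2)
  grid max=4 at (0,1)
Step 3: ant0:(0,2)->W->(0,1) | ant1:(0,2)->W->(0,1)
  grid max=7 at (0,1)

(0,1) (0,1)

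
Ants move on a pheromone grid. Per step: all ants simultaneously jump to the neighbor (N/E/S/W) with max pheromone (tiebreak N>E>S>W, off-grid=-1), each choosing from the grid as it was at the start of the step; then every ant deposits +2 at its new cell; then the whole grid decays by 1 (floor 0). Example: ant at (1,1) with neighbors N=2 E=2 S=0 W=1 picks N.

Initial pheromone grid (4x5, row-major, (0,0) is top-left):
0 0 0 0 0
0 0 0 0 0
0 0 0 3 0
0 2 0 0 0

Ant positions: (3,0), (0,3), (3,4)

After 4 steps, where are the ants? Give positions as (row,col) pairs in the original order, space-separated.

Step 1: ant0:(3,0)->E->(3,1) | ant1:(0,3)->E->(0,4) | ant2:(3,4)->N->(2,4)
  grid max=3 at (3,1)
Step 2: ant0:(3,1)->N->(2,1) | ant1:(0,4)->S->(1,4) | ant2:(2,4)->W->(2,3)
  grid max=3 at (2,3)
Step 3: ant0:(2,1)->S->(3,1) | ant1:(1,4)->N->(0,4) | ant2:(2,3)->N->(1,3)
  grid max=3 at (3,1)
Step 4: ant0:(3,1)->N->(2,1) | ant1:(0,4)->S->(1,4) | ant2:(1,3)->S->(2,3)
  grid max=3 at (2,3)

(2,1) (1,4) (2,3)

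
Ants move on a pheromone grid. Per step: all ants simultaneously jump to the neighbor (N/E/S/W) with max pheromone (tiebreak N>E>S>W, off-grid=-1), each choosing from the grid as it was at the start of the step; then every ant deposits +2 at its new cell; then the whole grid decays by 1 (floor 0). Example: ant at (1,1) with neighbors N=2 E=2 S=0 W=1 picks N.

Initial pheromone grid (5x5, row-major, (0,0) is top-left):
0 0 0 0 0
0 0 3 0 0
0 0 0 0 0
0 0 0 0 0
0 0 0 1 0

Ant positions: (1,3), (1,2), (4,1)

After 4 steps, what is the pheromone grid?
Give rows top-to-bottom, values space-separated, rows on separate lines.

After step 1: ants at (1,2),(0,2),(3,1)
  0 0 1 0 0
  0 0 4 0 0
  0 0 0 0 0
  0 1 0 0 0
  0 0 0 0 0
After step 2: ants at (0,2),(1,2),(2,1)
  0 0 2 0 0
  0 0 5 0 0
  0 1 0 0 0
  0 0 0 0 0
  0 0 0 0 0
After step 3: ants at (1,2),(0,2),(1,1)
  0 0 3 0 0
  0 1 6 0 0
  0 0 0 0 0
  0 0 0 0 0
  0 0 0 0 0
After step 4: ants at (0,2),(1,2),(1,2)
  0 0 4 0 0
  0 0 9 0 0
  0 0 0 0 0
  0 0 0 0 0
  0 0 0 0 0

0 0 4 0 0
0 0 9 0 0
0 0 0 0 0
0 0 0 0 0
0 0 0 0 0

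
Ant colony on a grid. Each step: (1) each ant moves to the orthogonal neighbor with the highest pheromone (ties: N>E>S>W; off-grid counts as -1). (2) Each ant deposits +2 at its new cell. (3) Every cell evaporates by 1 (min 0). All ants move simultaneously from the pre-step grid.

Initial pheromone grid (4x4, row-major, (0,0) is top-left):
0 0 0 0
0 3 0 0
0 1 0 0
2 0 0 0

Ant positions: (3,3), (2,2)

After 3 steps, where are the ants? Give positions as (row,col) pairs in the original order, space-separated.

Step 1: ant0:(3,3)->N->(2,3) | ant1:(2,2)->W->(2,1)
  grid max=2 at (1,1)
Step 2: ant0:(2,3)->N->(1,3) | ant1:(2,1)->N->(1,1)
  grid max=3 at (1,1)
Step 3: ant0:(1,3)->N->(0,3) | ant1:(1,1)->S->(2,1)
  grid max=2 at (1,1)

(0,3) (2,1)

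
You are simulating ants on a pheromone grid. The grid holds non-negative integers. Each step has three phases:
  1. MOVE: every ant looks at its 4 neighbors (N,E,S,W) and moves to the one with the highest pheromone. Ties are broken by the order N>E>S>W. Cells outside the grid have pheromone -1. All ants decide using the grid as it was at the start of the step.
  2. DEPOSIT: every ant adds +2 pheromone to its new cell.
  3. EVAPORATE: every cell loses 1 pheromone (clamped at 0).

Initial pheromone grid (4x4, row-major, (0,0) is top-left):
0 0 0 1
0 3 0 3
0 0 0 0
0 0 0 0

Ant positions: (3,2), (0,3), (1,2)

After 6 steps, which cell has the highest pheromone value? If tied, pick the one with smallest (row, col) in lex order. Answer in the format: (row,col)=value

Step 1: ant0:(3,2)->N->(2,2) | ant1:(0,3)->S->(1,3) | ant2:(1,2)->E->(1,3)
  grid max=6 at (1,3)
Step 2: ant0:(2,2)->N->(1,2) | ant1:(1,3)->N->(0,3) | ant2:(1,3)->N->(0,3)
  grid max=5 at (1,3)
Step 3: ant0:(1,2)->E->(1,3) | ant1:(0,3)->S->(1,3) | ant2:(0,3)->S->(1,3)
  grid max=10 at (1,3)
Step 4: ant0:(1,3)->N->(0,3) | ant1:(1,3)->N->(0,3) | ant2:(1,3)->N->(0,3)
  grid max=9 at (1,3)
Step 5: ant0:(0,3)->S->(1,3) | ant1:(0,3)->S->(1,3) | ant2:(0,3)->S->(1,3)
  grid max=14 at (1,3)
Step 6: ant0:(1,3)->N->(0,3) | ant1:(1,3)->N->(0,3) | ant2:(1,3)->N->(0,3)
  grid max=13 at (1,3)
Final grid:
  0 0 0 11
  0 0 0 13
  0 0 0 0
  0 0 0 0
Max pheromone 13 at (1,3)

Answer: (1,3)=13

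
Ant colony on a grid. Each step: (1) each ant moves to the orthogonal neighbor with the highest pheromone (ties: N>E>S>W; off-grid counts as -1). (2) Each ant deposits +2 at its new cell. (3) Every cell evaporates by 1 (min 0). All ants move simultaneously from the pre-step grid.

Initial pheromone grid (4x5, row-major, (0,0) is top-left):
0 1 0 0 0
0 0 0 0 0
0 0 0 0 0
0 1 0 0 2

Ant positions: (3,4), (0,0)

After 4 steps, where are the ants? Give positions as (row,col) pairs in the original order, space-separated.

Step 1: ant0:(3,4)->N->(2,4) | ant1:(0,0)->E->(0,1)
  grid max=2 at (0,1)
Step 2: ant0:(2,4)->S->(3,4) | ant1:(0,1)->E->(0,2)
  grid max=2 at (3,4)
Step 3: ant0:(3,4)->N->(2,4) | ant1:(0,2)->W->(0,1)
  grid max=2 at (0,1)
Step 4: ant0:(2,4)->S->(3,4) | ant1:(0,1)->E->(0,2)
  grid max=2 at (3,4)

(3,4) (0,2)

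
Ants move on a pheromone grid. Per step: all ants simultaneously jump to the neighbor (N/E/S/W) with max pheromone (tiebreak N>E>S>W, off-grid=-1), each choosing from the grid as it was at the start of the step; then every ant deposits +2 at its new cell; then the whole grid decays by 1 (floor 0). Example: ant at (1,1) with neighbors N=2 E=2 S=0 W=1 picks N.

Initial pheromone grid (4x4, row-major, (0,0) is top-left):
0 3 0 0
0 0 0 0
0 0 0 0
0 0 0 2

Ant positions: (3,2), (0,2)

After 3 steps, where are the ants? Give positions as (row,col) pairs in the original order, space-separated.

Step 1: ant0:(3,2)->E->(3,3) | ant1:(0,2)->W->(0,1)
  grid max=4 at (0,1)
Step 2: ant0:(3,3)->N->(2,3) | ant1:(0,1)->E->(0,2)
  grid max=3 at (0,1)
Step 3: ant0:(2,3)->S->(3,3) | ant1:(0,2)->W->(0,1)
  grid max=4 at (0,1)

(3,3) (0,1)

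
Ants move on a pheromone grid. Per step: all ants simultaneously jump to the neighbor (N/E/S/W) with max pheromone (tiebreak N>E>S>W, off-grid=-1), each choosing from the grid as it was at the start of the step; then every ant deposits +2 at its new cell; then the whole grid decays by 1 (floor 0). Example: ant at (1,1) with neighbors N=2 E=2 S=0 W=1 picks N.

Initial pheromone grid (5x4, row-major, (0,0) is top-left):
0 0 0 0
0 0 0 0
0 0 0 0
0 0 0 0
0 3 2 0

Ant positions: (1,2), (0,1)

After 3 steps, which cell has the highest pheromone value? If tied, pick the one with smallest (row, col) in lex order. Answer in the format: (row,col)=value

Answer: (0,2)=5

Derivation:
Step 1: ant0:(1,2)->N->(0,2) | ant1:(0,1)->E->(0,2)
  grid max=3 at (0,2)
Step 2: ant0:(0,2)->E->(0,3) | ant1:(0,2)->E->(0,3)
  grid max=3 at (0,3)
Step 3: ant0:(0,3)->W->(0,2) | ant1:(0,3)->W->(0,2)
  grid max=5 at (0,2)
Final grid:
  0 0 5 2
  0 0 0 0
  0 0 0 0
  0 0 0 0
  0 0 0 0
Max pheromone 5 at (0,2)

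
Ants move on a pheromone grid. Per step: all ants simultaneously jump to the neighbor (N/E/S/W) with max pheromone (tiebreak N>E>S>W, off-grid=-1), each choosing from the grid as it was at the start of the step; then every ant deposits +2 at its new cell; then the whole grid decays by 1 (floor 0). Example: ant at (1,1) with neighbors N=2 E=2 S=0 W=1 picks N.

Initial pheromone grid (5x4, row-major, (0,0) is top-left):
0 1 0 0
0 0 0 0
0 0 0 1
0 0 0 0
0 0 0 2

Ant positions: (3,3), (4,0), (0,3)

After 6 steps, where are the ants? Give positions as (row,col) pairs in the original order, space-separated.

Step 1: ant0:(3,3)->S->(4,3) | ant1:(4,0)->N->(3,0) | ant2:(0,3)->S->(1,3)
  grid max=3 at (4,3)
Step 2: ant0:(4,3)->N->(3,3) | ant1:(3,0)->N->(2,0) | ant2:(1,3)->N->(0,3)
  grid max=2 at (4,3)
Step 3: ant0:(3,3)->S->(4,3) | ant1:(2,0)->N->(1,0) | ant2:(0,3)->S->(1,3)
  grid max=3 at (4,3)
Step 4: ant0:(4,3)->N->(3,3) | ant1:(1,0)->N->(0,0) | ant2:(1,3)->N->(0,3)
  grid max=2 at (4,3)
Step 5: ant0:(3,3)->S->(4,3) | ant1:(0,0)->E->(0,1) | ant2:(0,3)->S->(1,3)
  grid max=3 at (4,3)
Step 6: ant0:(4,3)->N->(3,3) | ant1:(0,1)->E->(0,2) | ant2:(1,3)->N->(0,3)
  grid max=2 at (4,3)

(3,3) (0,2) (0,3)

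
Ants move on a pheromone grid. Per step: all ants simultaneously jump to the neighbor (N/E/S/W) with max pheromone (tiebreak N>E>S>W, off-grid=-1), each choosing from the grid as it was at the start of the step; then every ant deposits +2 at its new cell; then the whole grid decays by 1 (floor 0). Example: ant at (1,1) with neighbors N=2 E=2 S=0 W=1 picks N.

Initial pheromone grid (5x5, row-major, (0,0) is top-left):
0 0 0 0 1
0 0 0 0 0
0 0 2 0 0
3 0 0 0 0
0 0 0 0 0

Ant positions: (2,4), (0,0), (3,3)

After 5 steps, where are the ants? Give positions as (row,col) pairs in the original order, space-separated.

Step 1: ant0:(2,4)->N->(1,4) | ant1:(0,0)->E->(0,1) | ant2:(3,3)->N->(2,3)
  grid max=2 at (3,0)
Step 2: ant0:(1,4)->N->(0,4) | ant1:(0,1)->E->(0,2) | ant2:(2,3)->W->(2,2)
  grid max=2 at (2,2)
Step 3: ant0:(0,4)->S->(1,4) | ant1:(0,2)->E->(0,3) | ant2:(2,2)->N->(1,2)
  grid max=1 at (0,3)
Step 4: ant0:(1,4)->N->(0,4) | ant1:(0,3)->E->(0,4) | ant2:(1,2)->S->(2,2)
  grid max=3 at (0,4)
Step 5: ant0:(0,4)->S->(1,4) | ant1:(0,4)->S->(1,4) | ant2:(2,2)->N->(1,2)
  grid max=3 at (1,4)

(1,4) (1,4) (1,2)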